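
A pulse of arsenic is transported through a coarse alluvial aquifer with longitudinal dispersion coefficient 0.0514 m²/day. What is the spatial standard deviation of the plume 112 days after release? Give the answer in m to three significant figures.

Dispersive spreading gives a Gaussian with σ² = 2Dt; advection only shifts the center.
σ = √(2 × 0.0514 × 112) = 3.39 m.

3.39 m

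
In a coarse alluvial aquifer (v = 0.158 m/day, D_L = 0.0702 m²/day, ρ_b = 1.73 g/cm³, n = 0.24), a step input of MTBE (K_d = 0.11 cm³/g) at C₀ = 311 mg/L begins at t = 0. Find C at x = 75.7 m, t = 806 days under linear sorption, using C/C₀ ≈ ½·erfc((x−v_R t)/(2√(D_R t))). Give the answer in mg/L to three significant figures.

Retardation factor R = 1 + ρ_b·K_d/n = 1 + 1.73 × 0.11/0.24 = 1.793.
Sorption retards both mechanisms: v_R = v/R = 0.08812 m/day, D_R = D/R = 0.03915 m²/day.
v_R·t = 0.08812 × 806 = 71.02472 m; 2√(D_R t) = 11.23 m; argument = (75.7 − 71.02472)/11.23 = 0.4163.
C = C₀ × ½·erfc(0.4163) = 311 × 0.2780 = 86.5 mg/L.

86.5 mg/L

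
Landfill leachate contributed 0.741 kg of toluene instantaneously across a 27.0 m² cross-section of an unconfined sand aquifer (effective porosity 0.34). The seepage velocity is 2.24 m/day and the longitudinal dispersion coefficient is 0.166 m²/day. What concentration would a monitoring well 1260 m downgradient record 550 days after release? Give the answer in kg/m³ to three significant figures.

0.000278 kg/m³

For an instantaneous plane source, C(x,t) = M/(n_e·A·√(4πDt)) · exp(−(x−vt)²/(4Dt)), with n_e·A the pore (flow) area.
Plume center vt = 2.24 × 550 = 1232 m, so the well at 1260 m is 28 m downgradient of the peak.
√(4πDt) = 33.87 m, giving peak height M/(n_e·A·√(4πDt)) = 0.741/(0.34 × 27.0 × 33.87) = 0.002383 kg/m³.
(x−vt)²/(4Dt) = (28)²/(4 × 0.166 × 550) = 2.147; exp(−2.147) = 0.1168.
C = 0.002383 × 0.1168 = 0.000278 kg/m³.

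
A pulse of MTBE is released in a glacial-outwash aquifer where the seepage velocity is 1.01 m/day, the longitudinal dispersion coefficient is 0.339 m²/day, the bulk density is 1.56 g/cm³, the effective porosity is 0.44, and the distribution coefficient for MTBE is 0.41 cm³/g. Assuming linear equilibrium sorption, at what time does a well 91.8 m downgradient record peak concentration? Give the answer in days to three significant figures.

Retardation factor R = 1 + ρ_b·K_d/n = 1 + 1.56 × 0.41/0.44 = 2.454.
Sorption retards both mechanisms: v_R = v/R = 0.4116 m/day, D_R = D/R = 0.1381 m²/day.
Peak time from v_R²t² + 2D_R t − x² = 0: t = (√(D_R² + v_R²x²) − D_R)/v_R².
√(D_R² + v_R²x²) = √(0.1381² + 0.4116² × 91.8²) = 37.79; v_R² = 0.1694.
t = (37.79 − 0.1381)/0.1694 = 222 days.

222 days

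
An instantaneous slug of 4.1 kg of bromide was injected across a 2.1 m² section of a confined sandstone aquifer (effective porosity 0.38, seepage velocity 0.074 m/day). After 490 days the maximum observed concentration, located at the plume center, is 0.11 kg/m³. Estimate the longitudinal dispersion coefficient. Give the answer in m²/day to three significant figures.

At the plume center C_max = M/(n_e·A·√(4πDt)), so D = M²/(4πt·(n_e·A·C_max)²).
n_e·A·C_max = 0.38 × 2.1 × 0.11 = 0.08778 kg/m.
D = 4.1²/(4π × 490 × 0.08778²) = 0.354 m²/day.

0.354 m²/day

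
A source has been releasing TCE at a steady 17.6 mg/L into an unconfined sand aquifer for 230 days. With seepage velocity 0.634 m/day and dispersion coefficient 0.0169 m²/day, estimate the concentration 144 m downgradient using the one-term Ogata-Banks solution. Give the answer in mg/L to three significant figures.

13.1 mg/L

For a continuous step input, C/C₀ ≈ ½·erfc((x−vt)/(2√(Dt))).
vt = 0.634 × 230 = 145.82 m and 2√(Dt) = 2√(0.0169 × 230) = 3.943 m.
Argument (x−vt)/(2√(Dt)) = (144 − 145.82)/3.943 = -0.4616; ½·erfc(-0.4616) = 0.7431.
C = 17.6 × 0.7431 = 13.1 mg/L.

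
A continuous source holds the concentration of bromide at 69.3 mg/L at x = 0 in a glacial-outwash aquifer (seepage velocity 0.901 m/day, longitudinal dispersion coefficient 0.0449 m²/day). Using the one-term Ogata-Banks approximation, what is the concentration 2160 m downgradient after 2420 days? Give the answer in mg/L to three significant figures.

For a continuous step input, C/C₀ ≈ ½·erfc((x−vt)/(2√(Dt))).
vt = 0.901 × 2420 = 2180.42 m and 2√(Dt) = 2√(0.0449 × 2420) = 20.85 m.
Argument (x−vt)/(2√(Dt)) = (2160 − 2180.42)/20.85 = -0.9794; ½·erfc(-0.9794) = 0.9170.
C = 69.3 × 0.9170 = 63.5 mg/L.

63.5 mg/L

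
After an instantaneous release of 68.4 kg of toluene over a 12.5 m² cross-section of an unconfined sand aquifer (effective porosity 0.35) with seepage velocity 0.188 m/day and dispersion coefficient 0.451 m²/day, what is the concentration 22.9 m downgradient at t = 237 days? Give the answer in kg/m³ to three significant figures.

0.142 kg/m³

For an instantaneous plane source, C(x,t) = M/(n_e·A·√(4πDt)) · exp(−(x−vt)²/(4Dt)), with n_e·A the pore (flow) area.
Plume center vt = 0.188 × 237 = 44.556 m, so the well at 22.9 m is 21.656 m upgradient of the peak.
√(4πDt) = 36.65 m, giving peak height M/(n_e·A·√(4πDt)) = 68.4/(0.35 × 12.5 × 36.65) = 0.4266 kg/m³.
(x−vt)²/(4Dt) = (-21.656)²/(4 × 0.451 × 237) = 1.097; exp(−1.097) = 0.3339.
C = 0.4266 × 0.3339 = 0.142 kg/m³.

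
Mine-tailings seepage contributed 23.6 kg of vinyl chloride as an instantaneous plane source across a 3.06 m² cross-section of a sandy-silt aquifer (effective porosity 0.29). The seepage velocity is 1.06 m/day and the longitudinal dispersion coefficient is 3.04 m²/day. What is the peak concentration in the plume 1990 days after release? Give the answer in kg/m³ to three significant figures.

0.0965 kg/m³

The peak of an instantaneous 1D plume sits at x = vt; there the Gaussian factor is 1 and C_max = M/(n_e·A·√(4πDt)), where n_e·A is the pore area the mass is dissolved in.
√(4πDt) = √(4π × 3.04 × 1990) = 275.7 m, so C_max = 23.6/(0.29 × 3.06 × 275.7) = 0.0965 kg/m³.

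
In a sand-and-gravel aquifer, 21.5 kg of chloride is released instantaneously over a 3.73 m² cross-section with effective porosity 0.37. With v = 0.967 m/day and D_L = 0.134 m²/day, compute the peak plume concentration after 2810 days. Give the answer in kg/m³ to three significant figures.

The peak of an instantaneous 1D plume sits at x = vt; there the Gaussian factor is 1 and C_max = M/(n_e·A·√(4πDt)), where n_e·A is the pore area the mass is dissolved in.
√(4πDt) = √(4π × 0.134 × 2810) = 68.79 m, so C_max = 21.5/(0.37 × 3.73 × 68.79) = 0.226 kg/m³.

0.226 kg/m³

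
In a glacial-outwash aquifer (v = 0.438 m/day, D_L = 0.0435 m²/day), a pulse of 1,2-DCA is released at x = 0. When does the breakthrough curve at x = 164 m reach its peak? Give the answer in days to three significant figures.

374 days

For the 1D instantaneous-source solution, setting ∂C/∂t = 0 at fixed x gives v²t² + 2Dt − x² = 0, so t = (√(D² + v²x²) − D)/v².
√(D² + v²x²) = √(0.0435² + 0.438² × 164²) = 71.83; v² = 0.191844.
t = (71.83 − 0.0435)/0.191844 = 374 days (vs. the pure-advection estimate x/v = 374 d).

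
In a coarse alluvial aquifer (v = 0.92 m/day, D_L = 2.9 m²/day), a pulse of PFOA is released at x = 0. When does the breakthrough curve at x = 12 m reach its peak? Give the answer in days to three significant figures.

For the 1D instantaneous-source solution, setting ∂C/∂t = 0 at fixed x gives v²t² + 2Dt − x² = 0, so t = (√(D² + v²x²) − D)/v².
√(D² + v²x²) = √(2.9² + 0.92² × 12²) = 11.41; v² = 0.8464.
t = (11.41 − 2.9)/0.8464 = 10.1 days (vs. the pure-advection estimate x/v = 13.0 d).

10.1 days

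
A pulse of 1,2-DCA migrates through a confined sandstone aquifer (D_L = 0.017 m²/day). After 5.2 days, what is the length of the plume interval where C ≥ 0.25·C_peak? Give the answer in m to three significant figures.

The plume is Gaussian with σ = √(2Dt) = √(2 × 0.017 × 5.2) = 0.4205 m.
C/C_peak = exp(−Δx²/(2σ²)) = 0.25 ⇒ Δx = σ·√(−2 ln 0.25) = 0.4205 × 1.665 = 0.7001 m.
Width = 2Δx = 1.40 m.

1.40 m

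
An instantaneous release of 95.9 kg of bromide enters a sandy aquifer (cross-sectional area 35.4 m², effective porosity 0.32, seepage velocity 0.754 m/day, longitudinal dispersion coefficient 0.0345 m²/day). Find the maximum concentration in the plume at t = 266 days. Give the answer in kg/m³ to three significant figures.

The peak of an instantaneous 1D plume sits at x = vt; there the Gaussian factor is 1 and C_max = M/(n_e·A·√(4πDt)), where n_e·A is the pore area the mass is dissolved in.
√(4πDt) = √(4π × 0.0345 × 266) = 10.74 m, so C_max = 95.9/(0.32 × 35.4 × 10.74) = 0.788 kg/m³.

0.788 kg/m³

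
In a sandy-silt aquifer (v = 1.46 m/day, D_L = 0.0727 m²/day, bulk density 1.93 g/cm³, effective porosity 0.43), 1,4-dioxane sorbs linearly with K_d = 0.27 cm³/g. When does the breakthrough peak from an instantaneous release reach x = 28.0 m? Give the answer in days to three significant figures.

Retardation factor R = 1 + ρ_b·K_d/n = 1 + 1.93 × 0.27/0.43 = 2.212.
Sorption retards both mechanisms: v_R = v/R = 0.6600 m/day, D_R = D/R = 0.03287 m²/day.
Peak time from v_R²t² + 2D_R t − x² = 0: t = (√(D_R² + v_R²x²) − D_R)/v_R².
√(D_R² + v_R²x²) = √(0.03287² + 0.6600² × 28.0²) = 18.48; v_R² = 0.4356.
t = (18.48 − 0.03287)/0.4356 = 42.3 days.

42.3 days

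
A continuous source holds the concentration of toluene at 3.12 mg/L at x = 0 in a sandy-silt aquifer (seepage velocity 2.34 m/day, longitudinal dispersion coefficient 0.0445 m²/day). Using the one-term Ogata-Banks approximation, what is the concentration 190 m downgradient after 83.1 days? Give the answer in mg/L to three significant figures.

For a continuous step input, C/C₀ ≈ ½·erfc((x−vt)/(2√(Dt))).
vt = 2.34 × 83.1 = 194.454 m and 2√(Dt) = 2√(0.0445 × 83.1) = 3.846 m.
Argument (x−vt)/(2√(Dt)) = (190 − 194.454)/3.846 = -1.158; ½·erfc(-1.158) = 0.9493.
C = 3.12 × 0.9493 = 2.96 mg/L.

2.96 mg/L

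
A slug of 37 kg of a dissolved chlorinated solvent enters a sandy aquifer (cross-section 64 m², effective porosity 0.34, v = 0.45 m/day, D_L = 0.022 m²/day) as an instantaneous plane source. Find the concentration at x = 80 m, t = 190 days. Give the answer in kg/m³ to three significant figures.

For an instantaneous plane source, C(x,t) = M/(n_e·A·√(4πDt)) · exp(−(x−vt)²/(4Dt)), with n_e·A the pore (flow) area.
Plume center vt = 0.45 × 190 = 85.5 m, so the well at 80 m is 5.5 m upgradient of the peak.
√(4πDt) = 7.248 m, giving peak height M/(n_e·A·√(4πDt)) = 37/(0.34 × 64 × 7.248) = 0.2346 kg/m³.
(x−vt)²/(4Dt) = (-5.5)²/(4 × 0.022 × 190) = 1.809; exp(−1.809) = 0.1638.
C = 0.2346 × 0.1638 = 0.0384 kg/m³.

0.0384 kg/m³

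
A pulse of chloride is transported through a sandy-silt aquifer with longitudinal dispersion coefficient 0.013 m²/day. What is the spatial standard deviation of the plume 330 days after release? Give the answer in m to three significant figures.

Dispersive spreading gives a Gaussian with σ² = 2Dt; advection only shifts the center.
σ = √(2 × 0.013 × 330) = 2.93 m.

2.93 m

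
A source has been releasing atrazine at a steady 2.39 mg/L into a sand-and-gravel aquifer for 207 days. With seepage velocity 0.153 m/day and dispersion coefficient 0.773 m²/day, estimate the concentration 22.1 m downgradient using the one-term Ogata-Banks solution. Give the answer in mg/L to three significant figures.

1.68 mg/L

For a continuous step input, C/C₀ ≈ ½·erfc((x−vt)/(2√(Dt))).
vt = 0.153 × 207 = 31.671 m and 2√(Dt) = 2√(0.773 × 207) = 25.30 m.
Argument (x−vt)/(2√(Dt)) = (22.1 − 31.671)/25.30 = -0.3783; ½·erfc(-0.3783) = 0.7037.
C = 2.39 × 0.7037 = 1.68 mg/L.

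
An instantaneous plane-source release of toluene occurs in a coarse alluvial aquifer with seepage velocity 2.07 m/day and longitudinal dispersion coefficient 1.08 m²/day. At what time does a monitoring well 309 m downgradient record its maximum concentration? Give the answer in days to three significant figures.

For the 1D instantaneous-source solution, setting ∂C/∂t = 0 at fixed x gives v²t² + 2Dt − x² = 0, so t = (√(D² + v²x²) − D)/v².
√(D² + v²x²) = √(1.08² + 2.07² × 309²) = 639.6; v² = 4.2849.
t = (639.6 − 1.08)/4.2849 = 149 days (vs. the pure-advection estimate x/v = 149 d).

149 days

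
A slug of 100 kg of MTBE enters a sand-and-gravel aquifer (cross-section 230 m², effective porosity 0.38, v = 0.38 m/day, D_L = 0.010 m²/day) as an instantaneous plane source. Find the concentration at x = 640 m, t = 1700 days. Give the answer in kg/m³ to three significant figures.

0.0461 kg/m³

For an instantaneous plane source, C(x,t) = M/(n_e·A·√(4πDt)) · exp(−(x−vt)²/(4Dt)), with n_e·A the pore (flow) area.
Plume center vt = 0.38 × 1700 = 646 m, so the well at 640 m is 6 m upgradient of the peak.
√(4πDt) = 14.62 m, giving peak height M/(n_e·A·√(4πDt)) = 100/(0.38 × 230 × 14.62) = 0.07826 kg/m³.
(x−vt)²/(4Dt) = (-6)²/(4 × 0.010 × 1700) = 0.5294; exp(−0.5294) = 0.5890.
C = 0.07826 × 0.5890 = 0.0461 kg/m³.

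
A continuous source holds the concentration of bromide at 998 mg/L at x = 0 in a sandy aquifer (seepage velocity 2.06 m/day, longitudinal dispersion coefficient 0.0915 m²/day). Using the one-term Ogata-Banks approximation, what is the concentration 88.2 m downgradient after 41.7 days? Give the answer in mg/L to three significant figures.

For a continuous step input, C/C₀ ≈ ½·erfc((x−vt)/(2√(Dt))).
vt = 2.06 × 41.7 = 85.902 m and 2√(Dt) = 2√(0.0915 × 41.7) = 3.907 m.
Argument (x−vt)/(2√(Dt)) = (88.2 − 85.902)/3.907 = 0.5882; ½·erfc(0.5882) = 0.2027.
C = 998 × 0.2027 = 202 mg/L.

202 mg/L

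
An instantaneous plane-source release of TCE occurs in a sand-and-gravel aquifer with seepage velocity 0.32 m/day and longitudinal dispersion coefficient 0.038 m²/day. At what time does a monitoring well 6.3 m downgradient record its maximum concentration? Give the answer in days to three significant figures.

19.3 days

For the 1D instantaneous-source solution, setting ∂C/∂t = 0 at fixed x gives v²t² + 2Dt − x² = 0, so t = (√(D² + v²x²) − D)/v².
√(D² + v²x²) = √(0.038² + 0.32² × 6.3²) = 2.016; v² = 0.1024.
t = (2.016 − 0.038)/0.1024 = 19.3 days (vs. the pure-advection estimate x/v = 19.7 d).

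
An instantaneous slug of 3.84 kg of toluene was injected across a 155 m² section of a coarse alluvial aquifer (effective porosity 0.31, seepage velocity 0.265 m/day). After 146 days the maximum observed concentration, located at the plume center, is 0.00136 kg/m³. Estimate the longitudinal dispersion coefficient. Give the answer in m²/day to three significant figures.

At the plume center C_max = M/(n_e·A·√(4πDt)), so D = M²/(4πt·(n_e·A·C_max)²).
n_e·A·C_max = 0.31 × 155 × 0.00136 = 0.06535 kg/m.
D = 3.84²/(4π × 146 × 0.06535²) = 1.88 m²/day.

1.88 m²/day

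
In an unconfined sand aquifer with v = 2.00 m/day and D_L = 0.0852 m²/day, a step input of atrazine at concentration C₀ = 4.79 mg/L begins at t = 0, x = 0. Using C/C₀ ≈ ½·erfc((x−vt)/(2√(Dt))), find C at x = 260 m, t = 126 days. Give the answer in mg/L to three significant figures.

For a continuous step input, C/C₀ ≈ ½·erfc((x−vt)/(2√(Dt))).
vt = 2.00 × 126 = 252 m and 2√(Dt) = 2√(0.0852 × 126) = 6.553 m.
Argument (x−vt)/(2√(Dt)) = (260 − 252)/6.553 = 1.221; ½·erfc(1.221) = 0.04211.
C = 4.79 × 0.04211 = 0.202 mg/L.

0.202 mg/L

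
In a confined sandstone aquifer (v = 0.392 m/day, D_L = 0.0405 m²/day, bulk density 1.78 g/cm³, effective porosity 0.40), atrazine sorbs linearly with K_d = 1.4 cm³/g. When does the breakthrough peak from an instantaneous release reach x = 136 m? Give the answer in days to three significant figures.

2510 days

Retardation factor R = 1 + ρ_b·K_d/n = 1 + 1.78 × 1.4/0.40 = 7.230.
Sorption retards both mechanisms: v_R = v/R = 0.05422 m/day, D_R = D/R = 0.005602 m²/day.
Peak time from v_R²t² + 2D_R t − x² = 0: t = (√(D_R² + v_R²x²) − D_R)/v_R².
√(D_R² + v_R²x²) = √(0.005602² + 0.05422² × 136²) = 7.374; v_R² = 0.002940.
t = (7.374 − 0.005602)/0.002940 = 2510 days.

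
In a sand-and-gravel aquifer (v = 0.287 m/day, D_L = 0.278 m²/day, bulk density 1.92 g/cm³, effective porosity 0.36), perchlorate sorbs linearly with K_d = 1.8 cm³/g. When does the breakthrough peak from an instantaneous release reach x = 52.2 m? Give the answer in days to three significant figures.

1890 days

Retardation factor R = 1 + ρ_b·K_d/n = 1 + 1.92 × 1.8/0.36 = 10.60.
Sorption retards both mechanisms: v_R = v/R = 0.02708 m/day, D_R = D/R = 0.02623 m²/day.
Peak time from v_R²t² + 2D_R t − x² = 0: t = (√(D_R² + v_R²x²) − D_R)/v_R².
√(D_R² + v_R²x²) = √(0.02623² + 0.02708² × 52.2²) = 1.414; v_R² = 0.0007333.
t = (1.414 − 0.02623)/0.0007333 = 1890 days.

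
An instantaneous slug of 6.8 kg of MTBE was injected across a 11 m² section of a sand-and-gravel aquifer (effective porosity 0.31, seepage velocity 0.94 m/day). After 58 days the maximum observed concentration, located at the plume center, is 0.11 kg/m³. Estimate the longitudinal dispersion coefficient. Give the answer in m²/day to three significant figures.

At the plume center C_max = M/(n_e·A·√(4πDt)), so D = M²/(4πt·(n_e·A·C_max)²).
n_e·A·C_max = 0.31 × 11 × 0.11 = 0.3751 kg/m.
D = 6.8²/(4π × 58 × 0.3751²) = 0.451 m²/day.

0.451 m²/day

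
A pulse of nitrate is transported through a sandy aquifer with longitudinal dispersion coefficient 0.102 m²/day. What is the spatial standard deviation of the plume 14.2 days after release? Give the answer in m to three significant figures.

Dispersive spreading gives a Gaussian with σ² = 2Dt; advection only shifts the center.
σ = √(2 × 0.102 × 14.2) = 1.70 m.

1.70 m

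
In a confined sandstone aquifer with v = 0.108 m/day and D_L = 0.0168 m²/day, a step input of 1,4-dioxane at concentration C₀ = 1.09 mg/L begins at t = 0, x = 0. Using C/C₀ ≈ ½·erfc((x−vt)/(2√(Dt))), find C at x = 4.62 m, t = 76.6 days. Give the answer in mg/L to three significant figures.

For a continuous step input, C/C₀ ≈ ½·erfc((x−vt)/(2√(Dt))).
vt = 0.108 × 76.6 = 8.2728 m and 2√(Dt) = 2√(0.0168 × 76.6) = 2.269 m.
Argument (x−vt)/(2√(Dt)) = (4.62 − 8.2728)/2.269 = -1.610; ½·erfc(-1.610) = 0.9886.
C = 1.09 × 0.9886 = 1.08 mg/L.

1.08 mg/L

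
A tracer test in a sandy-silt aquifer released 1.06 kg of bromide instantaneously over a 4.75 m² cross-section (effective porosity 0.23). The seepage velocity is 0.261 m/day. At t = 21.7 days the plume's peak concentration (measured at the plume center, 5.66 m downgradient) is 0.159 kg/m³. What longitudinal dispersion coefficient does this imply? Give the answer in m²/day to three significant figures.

0.137 m²/day

At the plume center C_max = M/(n_e·A·√(4πDt)), so D = M²/(4πt·(n_e·A·C_max)²).
n_e·A·C_max = 0.23 × 4.75 × 0.159 = 0.1737 kg/m.
D = 1.06²/(4π × 21.7 × 0.1737²) = 0.137 m²/day.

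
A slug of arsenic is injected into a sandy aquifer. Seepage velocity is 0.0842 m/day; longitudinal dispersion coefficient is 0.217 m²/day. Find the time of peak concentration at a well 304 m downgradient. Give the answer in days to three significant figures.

3580 days

For the 1D instantaneous-source solution, setting ∂C/∂t = 0 at fixed x gives v²t² + 2Dt − x² = 0, so t = (√(D² + v²x²) − D)/v².
√(D² + v²x²) = √(0.217² + 0.0842² × 304²) = 25.60; v² = 0.00708964.
t = (25.60 − 0.217)/0.00708964 = 3580 days (vs. the pure-advection estimate x/v = 3610 d).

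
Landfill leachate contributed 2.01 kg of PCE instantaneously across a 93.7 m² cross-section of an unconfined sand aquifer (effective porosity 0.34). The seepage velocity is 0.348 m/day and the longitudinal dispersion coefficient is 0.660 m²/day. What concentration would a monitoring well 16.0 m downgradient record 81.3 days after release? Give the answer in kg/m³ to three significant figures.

0.00120 kg/m³

For an instantaneous plane source, C(x,t) = M/(n_e·A·√(4πDt)) · exp(−(x−vt)²/(4Dt)), with n_e·A the pore (flow) area.
Plume center vt = 0.348 × 81.3 = 28.2924 m, so the well at 16.0 m is 12.2924 m upgradient of the peak.
√(4πDt) = 25.97 m, giving peak height M/(n_e·A·√(4πDt)) = 2.01/(0.34 × 93.7 × 25.97) = 0.002429 kg/m³.
(x−vt)²/(4Dt) = (-12.2924)²/(4 × 0.660 × 81.3) = 0.7040; exp(−0.7040) = 0.4946.
C = 0.002429 × 0.4946 = 0.00120 kg/m³.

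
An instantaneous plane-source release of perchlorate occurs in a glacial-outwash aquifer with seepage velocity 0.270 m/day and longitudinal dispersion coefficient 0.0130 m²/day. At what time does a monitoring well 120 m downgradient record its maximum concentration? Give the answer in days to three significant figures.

444 days

For the 1D instantaneous-source solution, setting ∂C/∂t = 0 at fixed x gives v²t² + 2Dt − x² = 0, so t = (√(D² + v²x²) − D)/v².
√(D² + v²x²) = √(0.0130² + 0.270² × 120²) = 32.40; v² = 0.0729.
t = (32.40 − 0.0130)/0.0729 = 444 days (vs. the pure-advection estimate x/v = 444 d).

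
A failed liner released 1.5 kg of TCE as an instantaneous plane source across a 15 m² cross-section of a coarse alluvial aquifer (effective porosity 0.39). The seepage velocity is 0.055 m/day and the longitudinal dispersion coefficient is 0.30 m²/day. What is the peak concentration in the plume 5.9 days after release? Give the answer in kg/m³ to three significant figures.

The peak of an instantaneous 1D plume sits at x = vt; there the Gaussian factor is 1 and C_max = M/(n_e·A·√(4πDt)), where n_e·A is the pore area the mass is dissolved in.
√(4πDt) = √(4π × 0.30 × 5.9) = 4.716 m, so C_max = 1.5/(0.39 × 15 × 4.716) = 0.0544 kg/m³.

0.0544 kg/m³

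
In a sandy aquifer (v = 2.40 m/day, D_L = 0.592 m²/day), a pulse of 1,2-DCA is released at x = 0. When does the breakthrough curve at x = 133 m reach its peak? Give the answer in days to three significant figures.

For the 1D instantaneous-source solution, setting ∂C/∂t = 0 at fixed x gives v²t² + 2Dt − x² = 0, so t = (√(D² + v²x²) − D)/v².
√(D² + v²x²) = √(0.592² + 2.40² × 133²) = 319.2; v² = 5.76.
t = (319.2 − 0.592)/5.76 = 55.3 days (vs. the pure-advection estimate x/v = 55.4 d).

55.3 days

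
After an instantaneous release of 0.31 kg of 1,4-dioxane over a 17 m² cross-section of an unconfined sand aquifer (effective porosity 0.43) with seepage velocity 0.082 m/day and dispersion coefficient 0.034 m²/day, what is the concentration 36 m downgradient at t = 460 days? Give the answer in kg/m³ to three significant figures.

0.00289 kg/m³

For an instantaneous plane source, C(x,t) = M/(n_e·A·√(4πDt)) · exp(−(x−vt)²/(4Dt)), with n_e·A the pore (flow) area.
Plume center vt = 0.082 × 460 = 37.72 m, so the well at 36 m is 1.72 m upgradient of the peak.
√(4πDt) = 14.02 m, giving peak height M/(n_e·A·√(4πDt)) = 0.31/(0.43 × 17 × 14.02) = 0.003025 kg/m³.
(x−vt)²/(4Dt) = (-1.72)²/(4 × 0.034 × 460) = 0.04729; exp(−0.04729) = 0.9538.
C = 0.003025 × 0.9538 = 0.00289 kg/m³.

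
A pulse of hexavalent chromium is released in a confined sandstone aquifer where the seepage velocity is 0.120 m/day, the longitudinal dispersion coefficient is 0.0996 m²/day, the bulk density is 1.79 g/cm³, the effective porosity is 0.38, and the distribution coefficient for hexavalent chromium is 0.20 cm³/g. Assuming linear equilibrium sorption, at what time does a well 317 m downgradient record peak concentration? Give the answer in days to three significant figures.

5120 days

Retardation factor R = 1 + ρ_b·K_d/n = 1 + 1.79 × 0.20/0.38 = 1.942.
Sorption retards both mechanisms: v_R = v/R = 0.06179 m/day, D_R = D/R = 0.05129 m²/day.
Peak time from v_R²t² + 2D_R t − x² = 0: t = (√(D_R² + v_R²x²) − D_R)/v_R².
√(D_R² + v_R²x²) = √(0.05129² + 0.06179² × 317²) = 19.59; v_R² = 0.003818.
t = (19.59 − 0.05129)/0.003818 = 5120 days.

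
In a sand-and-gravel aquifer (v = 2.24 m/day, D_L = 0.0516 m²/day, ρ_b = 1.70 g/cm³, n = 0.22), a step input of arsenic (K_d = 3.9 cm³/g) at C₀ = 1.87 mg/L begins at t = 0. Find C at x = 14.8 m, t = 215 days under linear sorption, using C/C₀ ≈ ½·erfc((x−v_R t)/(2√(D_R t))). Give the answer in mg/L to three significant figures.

1.47 mg/L

Retardation factor R = 1 + ρ_b·K_d/n = 1 + 1.70 × 3.9/0.22 = 31.14.
Sorption retards both mechanisms: v_R = v/R = 0.07193 m/day, D_R = D/R = 0.001657 m²/day.
v_R·t = 0.07193 × 215 = 15.46495 m; 2√(D_R t) = 1.194 m; argument = (14.8 − 15.46495)/1.194 = -0.5569.
C = C₀ × ½·erfc(-0.5569) = 1.87 × 0.7845 = 1.47 mg/L.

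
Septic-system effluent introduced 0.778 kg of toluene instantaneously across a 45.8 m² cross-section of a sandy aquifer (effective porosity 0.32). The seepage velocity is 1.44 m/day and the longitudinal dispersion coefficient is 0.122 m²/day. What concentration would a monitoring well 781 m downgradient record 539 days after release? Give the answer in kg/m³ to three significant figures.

For an instantaneous plane source, C(x,t) = M/(n_e·A·√(4πDt)) · exp(−(x−vt)²/(4Dt)), with n_e·A the pore (flow) area.
Plume center vt = 1.44 × 539 = 776.16 m, so the well at 781 m is 4.84 m downgradient of the peak.
√(4πDt) = 28.75 m, giving peak height M/(n_e·A·√(4πDt)) = 0.778/(0.32 × 45.8 × 28.75) = 0.001846 kg/m³.
(x−vt)²/(4Dt) = (4.84)²/(4 × 0.122 × 539) = 0.08906; exp(−0.08906) = 0.9148.
C = 0.001846 × 0.9148 = 0.00169 kg/m³.

0.00169 kg/m³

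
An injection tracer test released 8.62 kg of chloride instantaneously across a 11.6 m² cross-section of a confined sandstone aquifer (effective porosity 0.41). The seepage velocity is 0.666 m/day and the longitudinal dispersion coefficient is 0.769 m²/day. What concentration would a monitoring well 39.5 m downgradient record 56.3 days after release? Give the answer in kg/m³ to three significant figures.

For an instantaneous plane source, C(x,t) = M/(n_e·A·√(4πDt)) · exp(−(x−vt)²/(4Dt)), with n_e·A the pore (flow) area.
Plume center vt = 0.666 × 56.3 = 37.4958 m, so the well at 39.5 m is 2.0042 m downgradient of the peak.
√(4πDt) = 23.33 m, giving peak height M/(n_e·A·√(4πDt)) = 8.62/(0.41 × 11.6 × 23.33) = 0.07769 kg/m³.
(x−vt)²/(4Dt) = (2.0042)²/(4 × 0.769 × 56.3) = 0.02319; exp(−0.02319) = 0.9771.
C = 0.07769 × 0.9771 = 0.0759 kg/m³.

0.0759 kg/m³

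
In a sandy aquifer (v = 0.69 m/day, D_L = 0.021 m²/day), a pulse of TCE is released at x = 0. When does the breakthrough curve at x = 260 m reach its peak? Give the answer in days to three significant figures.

377 days

For the 1D instantaneous-source solution, setting ∂C/∂t = 0 at fixed x gives v²t² + 2Dt − x² = 0, so t = (√(D² + v²x²) − D)/v².
√(D² + v²x²) = √(0.021² + 0.69² × 260²) = 179.4; v² = 0.4761.
t = (179.4 − 0.021)/0.4761 = 377 days (vs. the pure-advection estimate x/v = 377 d).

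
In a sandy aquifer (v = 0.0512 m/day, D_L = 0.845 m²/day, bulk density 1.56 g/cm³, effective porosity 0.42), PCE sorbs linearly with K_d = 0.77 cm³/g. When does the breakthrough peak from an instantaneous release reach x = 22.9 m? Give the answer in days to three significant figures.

Retardation factor R = 1 + ρ_b·K_d/n = 1 + 1.56 × 0.77/0.42 = 3.860.
Sorption retards both mechanisms: v_R = v/R = 0.01326 m/day, D_R = D/R = 0.2189 m²/day.
Peak time from v_R²t² + 2D_R t − x² = 0: t = (√(D_R² + v_R²x²) − D_R)/v_R².
√(D_R² + v_R²x²) = √(0.2189² + 0.01326² × 22.9²) = 0.3743; v_R² = 0.0001758.
t = (0.3743 − 0.2189)/0.0001758 = 884 days.

884 days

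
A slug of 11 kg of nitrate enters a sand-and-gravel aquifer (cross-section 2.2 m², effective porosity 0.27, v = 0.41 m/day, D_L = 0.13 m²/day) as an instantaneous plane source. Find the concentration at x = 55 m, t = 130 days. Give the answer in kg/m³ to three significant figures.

For an instantaneous plane source, C(x,t) = M/(n_e·A·√(4πDt)) · exp(−(x−vt)²/(4Dt)), with n_e·A the pore (flow) area.
Plume center vt = 0.41 × 130 = 53.3 m, so the well at 55 m is 1.7 m downgradient of the peak.
√(4πDt) = 14.57 m, giving peak height M/(n_e·A·√(4πDt)) = 11/(0.27 × 2.2 × 14.57) = 1.271 kg/m³.
(x−vt)²/(4Dt) = (1.7)²/(4 × 0.13 × 130) = 0.04275; exp(−0.04275) = 0.9582.
C = 1.271 × 0.9582 = 1.22 kg/m³.

1.22 kg/m³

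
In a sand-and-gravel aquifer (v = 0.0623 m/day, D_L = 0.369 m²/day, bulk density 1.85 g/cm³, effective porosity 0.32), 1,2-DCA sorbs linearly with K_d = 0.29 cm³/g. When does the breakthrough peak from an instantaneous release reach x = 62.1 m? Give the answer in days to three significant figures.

Retardation factor R = 1 + ρ_b·K_d/n = 1 + 1.85 × 0.29/0.32 = 2.677.
Sorption retards both mechanisms: v_R = v/R = 0.02327 m/day, D_R = D/R = 0.1378 m²/day.
Peak time from v_R²t² + 2D_R t − x² = 0: t = (√(D_R² + v_R²x²) − D_R)/v_R².
√(D_R² + v_R²x²) = √(0.1378² + 0.02327² × 62.1²) = 1.452; v_R² = 0.0005415.
t = (1.452 − 0.1378)/0.0005415 = 2430 days.

2430 days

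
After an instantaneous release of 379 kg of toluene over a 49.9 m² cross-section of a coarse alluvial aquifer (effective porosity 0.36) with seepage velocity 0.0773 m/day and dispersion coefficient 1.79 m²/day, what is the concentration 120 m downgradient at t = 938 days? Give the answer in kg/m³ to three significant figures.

For an instantaneous plane source, C(x,t) = M/(n_e·A·√(4πDt)) · exp(−(x−vt)²/(4Dt)), with n_e·A the pore (flow) area.
Plume center vt = 0.0773 × 938 = 72.5074 m, so the well at 120 m is 47.4926 m downgradient of the peak.
√(4πDt) = 145.3 m, giving peak height M/(n_e·A·√(4πDt)) = 379/(0.36 × 49.9 × 145.3) = 0.1452 kg/m³.
(x−vt)²/(4Dt) = (47.4926)²/(4 × 1.79 × 938) = 0.3358; exp(−0.3358) = 0.7148.
C = 0.1452 × 0.7148 = 0.104 kg/m³.

0.104 kg/m³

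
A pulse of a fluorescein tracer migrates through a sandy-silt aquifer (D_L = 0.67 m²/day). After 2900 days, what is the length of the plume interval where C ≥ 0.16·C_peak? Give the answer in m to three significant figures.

239 m

The plume is Gaussian with σ = √(2Dt) = √(2 × 0.67 × 2900) = 62.34 m.
C/C_peak = exp(−Δx²/(2σ²)) = 0.16 ⇒ Δx = σ·√(−2 ln 0.16) = 62.34 × 1.914 = 119.3 m.
Width = 2Δx = 239 m.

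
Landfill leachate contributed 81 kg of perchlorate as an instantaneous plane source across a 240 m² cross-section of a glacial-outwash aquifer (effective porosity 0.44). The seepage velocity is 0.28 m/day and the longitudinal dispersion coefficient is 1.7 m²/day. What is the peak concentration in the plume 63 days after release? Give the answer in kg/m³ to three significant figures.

The peak of an instantaneous 1D plume sits at x = vt; there the Gaussian factor is 1 and C_max = M/(n_e·A·√(4πDt)), where n_e·A is the pore area the mass is dissolved in.
√(4πDt) = √(4π × 1.7 × 63) = 36.69 m, so C_max = 81/(0.44 × 240 × 36.69) = 0.0209 kg/m³.

0.0209 kg/m³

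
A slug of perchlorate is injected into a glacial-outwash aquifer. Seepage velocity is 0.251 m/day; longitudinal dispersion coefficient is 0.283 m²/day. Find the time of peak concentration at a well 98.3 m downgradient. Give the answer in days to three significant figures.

387 days

For the 1D instantaneous-source solution, setting ∂C/∂t = 0 at fixed x gives v²t² + 2Dt − x² = 0, so t = (√(D² + v²x²) − D)/v².
√(D² + v²x²) = √(0.283² + 0.251² × 98.3²) = 24.67; v² = 0.063001.
t = (24.67 − 0.283)/0.063001 = 387 days (vs. the pure-advection estimate x/v = 392 d).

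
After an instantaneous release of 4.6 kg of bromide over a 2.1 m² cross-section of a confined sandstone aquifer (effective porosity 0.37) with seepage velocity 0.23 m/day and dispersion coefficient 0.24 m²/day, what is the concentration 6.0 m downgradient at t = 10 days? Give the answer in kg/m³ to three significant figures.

0.259 kg/m³

For an instantaneous plane source, C(x,t) = M/(n_e·A·√(4πDt)) · exp(−(x−vt)²/(4Dt)), with n_e·A the pore (flow) area.
Plume center vt = 0.23 × 10 = 2.3 m, so the well at 6.0 m is 3.7 m downgradient of the peak.
√(4πDt) = 5.492 m, giving peak height M/(n_e·A·√(4πDt)) = 4.6/(0.37 × 2.1 × 5.492) = 1.078 kg/m³.
(x−vt)²/(4Dt) = (3.7)²/(4 × 0.24 × 10) = 1.426; exp(−1.426) = 0.2403.
C = 1.078 × 0.2403 = 0.259 kg/m³.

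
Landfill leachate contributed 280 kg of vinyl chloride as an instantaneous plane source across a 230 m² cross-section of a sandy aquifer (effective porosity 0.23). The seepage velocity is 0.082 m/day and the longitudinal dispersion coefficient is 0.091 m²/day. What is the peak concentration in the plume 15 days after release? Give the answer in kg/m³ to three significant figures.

The peak of an instantaneous 1D plume sits at x = vt; there the Gaussian factor is 1 and C_max = M/(n_e·A·√(4πDt)), where n_e·A is the pore area the mass is dissolved in.
√(4πDt) = √(4π × 0.091 × 15) = 4.142 m, so C_max = 280/(0.23 × 230 × 4.142) = 1.28 kg/m³.

1.28 kg/m³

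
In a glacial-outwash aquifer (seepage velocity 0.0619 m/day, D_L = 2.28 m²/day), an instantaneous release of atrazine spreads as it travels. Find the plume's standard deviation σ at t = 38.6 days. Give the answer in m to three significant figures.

13.3 m

Dispersive spreading gives a Gaussian with σ² = 2Dt; advection only shifts the center.
σ = √(2 × 2.28 × 38.6) = 13.3 m.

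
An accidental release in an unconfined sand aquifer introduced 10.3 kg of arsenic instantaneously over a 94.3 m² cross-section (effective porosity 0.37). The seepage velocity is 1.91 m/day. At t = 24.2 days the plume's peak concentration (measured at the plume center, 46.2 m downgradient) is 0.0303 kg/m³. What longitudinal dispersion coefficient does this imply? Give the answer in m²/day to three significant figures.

At the plume center C_max = M/(n_e·A·√(4πDt)), so D = M²/(4πt·(n_e·A·C_max)²).
n_e·A·C_max = 0.37 × 94.3 × 0.0303 = 1.057 kg/m.
D = 10.3²/(4π × 24.2 × 1.057²) = 0.312 m²/day.

0.312 m²/day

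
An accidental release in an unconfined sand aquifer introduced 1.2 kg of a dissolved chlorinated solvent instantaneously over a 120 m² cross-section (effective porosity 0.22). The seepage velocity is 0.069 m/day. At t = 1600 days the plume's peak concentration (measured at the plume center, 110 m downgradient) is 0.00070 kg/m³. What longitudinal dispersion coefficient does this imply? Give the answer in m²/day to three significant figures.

0.210 m²/day

At the plume center C_max = M/(n_e·A·√(4πDt)), so D = M²/(4πt·(n_e·A·C_max)²).
n_e·A·C_max = 0.22 × 120 × 0.00070 = 0.01848 kg/m.
D = 1.2²/(4π × 1600 × 0.01848²) = 0.210 m²/day.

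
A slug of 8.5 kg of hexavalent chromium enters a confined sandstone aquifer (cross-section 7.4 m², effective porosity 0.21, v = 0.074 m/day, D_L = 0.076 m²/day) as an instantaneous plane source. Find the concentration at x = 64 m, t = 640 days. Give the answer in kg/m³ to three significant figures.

0.0533 kg/m³

For an instantaneous plane source, C(x,t) = M/(n_e·A·√(4πDt)) · exp(−(x−vt)²/(4Dt)), with n_e·A the pore (flow) area.
Plume center vt = 0.074 × 640 = 47.36 m, so the well at 64 m is 16.64 m downgradient of the peak.
√(4πDt) = 24.72 m, giving peak height M/(n_e·A·√(4πDt)) = 8.5/(0.21 × 7.4 × 24.72) = 0.2213 kg/m³.
(x−vt)²/(4Dt) = (16.64)²/(4 × 0.076 × 640) = 1.423; exp(−1.423) = 0.2410.
C = 0.2213 × 0.2410 = 0.0533 kg/m³.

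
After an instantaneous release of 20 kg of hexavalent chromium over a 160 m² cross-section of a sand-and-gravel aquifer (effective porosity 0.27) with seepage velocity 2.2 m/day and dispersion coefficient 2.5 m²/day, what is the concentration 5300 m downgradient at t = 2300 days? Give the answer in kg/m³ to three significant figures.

For an instantaneous plane source, C(x,t) = M/(n_e·A·√(4πDt)) · exp(−(x−vt)²/(4Dt)), with n_e·A the pore (flow) area.
Plume center vt = 2.2 × 2300 = 5060 m, so the well at 5300 m is 240 m downgradient of the peak.
√(4πDt) = 268.8 m, giving peak height M/(n_e·A·√(4πDt)) = 20/(0.27 × 160 × 268.8) = 0.001722 kg/m³.
(x−vt)²/(4Dt) = (240)²/(4 × 2.5 × 2300) = 2.504; exp(−2.504) = 0.08176.
C = 0.001722 × 0.08176 = 0.000141 kg/m³.

0.000141 kg/m³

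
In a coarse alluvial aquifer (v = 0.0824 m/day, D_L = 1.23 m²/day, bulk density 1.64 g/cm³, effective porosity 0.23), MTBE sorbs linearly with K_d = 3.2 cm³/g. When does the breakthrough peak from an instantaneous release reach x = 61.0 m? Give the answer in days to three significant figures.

13800 days

Retardation factor R = 1 + ρ_b·K_d/n = 1 + 1.64 × 3.2/0.23 = 23.82.
Sorption retards both mechanisms: v_R = v/R = 0.003459 m/day, D_R = D/R = 0.05164 m²/day.
Peak time from v_R²t² + 2D_R t − x² = 0: t = (√(D_R² + v_R²x²) − D_R)/v_R².
√(D_R² + v_R²x²) = √(0.05164² + 0.003459² × 61.0²) = 0.2172; v_R² = 1.196e-05.
t = (0.2172 − 0.05164)/1.196e-05 = 13800 days.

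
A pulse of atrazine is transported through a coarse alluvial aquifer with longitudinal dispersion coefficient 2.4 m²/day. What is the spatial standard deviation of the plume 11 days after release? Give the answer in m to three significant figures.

Dispersive spreading gives a Gaussian with σ² = 2Dt; advection only shifts the center.
σ = √(2 × 2.4 × 11) = 7.27 m.

7.27 m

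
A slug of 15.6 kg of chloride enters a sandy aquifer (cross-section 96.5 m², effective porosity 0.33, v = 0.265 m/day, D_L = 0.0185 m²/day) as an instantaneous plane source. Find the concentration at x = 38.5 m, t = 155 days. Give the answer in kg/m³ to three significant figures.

0.0458 kg/m³

For an instantaneous plane source, C(x,t) = M/(n_e·A·√(4πDt)) · exp(−(x−vt)²/(4Dt)), with n_e·A the pore (flow) area.
Plume center vt = 0.265 × 155 = 41.075 m, so the well at 38.5 m is 2.575 m upgradient of the peak.
√(4πDt) = 6.003 m, giving peak height M/(n_e·A·√(4πDt)) = 15.6/(0.33 × 96.5 × 6.003) = 0.08160 kg/m³.
(x−vt)²/(4Dt) = (-2.575)²/(4 × 0.0185 × 155) = 0.5781; exp(−0.5781) = 0.5610.
C = 0.08160 × 0.5610 = 0.0458 kg/m³.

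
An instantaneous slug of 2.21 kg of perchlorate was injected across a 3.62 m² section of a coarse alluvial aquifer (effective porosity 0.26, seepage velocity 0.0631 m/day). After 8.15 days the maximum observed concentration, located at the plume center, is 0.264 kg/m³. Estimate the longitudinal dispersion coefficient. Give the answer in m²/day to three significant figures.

0.772 m²/day

At the plume center C_max = M/(n_e·A·√(4πDt)), so D = M²/(4πt·(n_e·A·C_max)²).
n_e·A·C_max = 0.26 × 3.62 × 0.264 = 0.2485 kg/m.
D = 2.21²/(4π × 8.15 × 0.2485²) = 0.772 m²/day.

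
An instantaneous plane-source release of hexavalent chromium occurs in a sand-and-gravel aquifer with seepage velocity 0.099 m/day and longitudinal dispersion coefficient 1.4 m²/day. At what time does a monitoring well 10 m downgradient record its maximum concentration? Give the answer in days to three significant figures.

32.1 days

For the 1D instantaneous-source solution, setting ∂C/∂t = 0 at fixed x gives v²t² + 2Dt − x² = 0, so t = (√(D² + v²x²) − D)/v².
√(D² + v²x²) = √(1.4² + 0.099² × 10²) = 1.715; v² = 0.009801.
t = (1.715 − 1.4)/0.009801 = 32.1 days (vs. the pure-advection estimate x/v = 101 d).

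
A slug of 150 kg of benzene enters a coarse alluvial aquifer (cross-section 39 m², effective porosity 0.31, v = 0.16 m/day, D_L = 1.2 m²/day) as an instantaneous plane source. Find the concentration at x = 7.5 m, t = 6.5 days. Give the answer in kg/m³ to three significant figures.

For an instantaneous plane source, C(x,t) = M/(n_e·A·√(4πDt)) · exp(−(x−vt)²/(4Dt)), with n_e·A the pore (flow) area.
Plume center vt = 0.16 × 6.5 = 1.04 m, so the well at 7.5 m is 6.46 m downgradient of the peak.
√(4πDt) = 9.900 m, giving peak height M/(n_e·A·√(4πDt)) = 150/(0.31 × 39 × 9.900) = 1.253 kg/m³.
(x−vt)²/(4Dt) = (6.46)²/(4 × 1.2 × 6.5) = 1.338; exp(−1.338) = 0.2624.
C = 1.253 × 0.2624 = 0.329 kg/m³.

0.329 kg/m³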